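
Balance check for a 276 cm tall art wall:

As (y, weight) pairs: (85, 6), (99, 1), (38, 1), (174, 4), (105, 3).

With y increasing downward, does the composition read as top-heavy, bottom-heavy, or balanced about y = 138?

top-heavy

Σw = 6 + 1 + 1 + 4 + 3 = 15.
y: (6·85 + 1·99 + 1·38 + 4·174 + 3·105) / 15 = 1658 / 15 ≈ 110.53
Since 110.5 is above (smaller y than) 138, the composition reads top-heavy.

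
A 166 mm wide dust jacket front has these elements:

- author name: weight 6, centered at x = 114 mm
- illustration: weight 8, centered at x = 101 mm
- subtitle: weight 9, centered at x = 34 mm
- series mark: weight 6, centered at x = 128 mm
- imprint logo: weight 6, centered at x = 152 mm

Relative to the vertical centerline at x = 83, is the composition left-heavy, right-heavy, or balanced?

Weights sum to 6 + 8 + 9 + 6 + 6 = 35.
x: (6·114 + 8·101 + 9·34 + 6·128 + 6·152) / 35 = 3478 / 35 ≈ 99.37
99.4 lies right of the midline 83, so the layout is right-heavy.

right-heavy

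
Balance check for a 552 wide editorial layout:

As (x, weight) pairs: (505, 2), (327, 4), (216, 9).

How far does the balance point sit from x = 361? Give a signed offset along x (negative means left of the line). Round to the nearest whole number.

≈ -77

Weights sum to 2 + 4 + 9 = 15.
x: (2·505 + 4·327 + 9·216) / 15 = 4262 / 15 ≈ 284.13
Offset from x = 361: 284.13 − 361 ≈ -76.87.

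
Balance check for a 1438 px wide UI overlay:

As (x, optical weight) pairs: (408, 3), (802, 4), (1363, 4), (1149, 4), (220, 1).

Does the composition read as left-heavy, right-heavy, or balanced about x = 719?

right-heavy

Weights sum to 3 + 4 + 4 + 4 + 1 = 16.
x: (3·408 + 4·802 + 4·1363 + 4·1149 + 1·220) / 16 = 14700 / 16 ≈ 918.75
Since 918.8 is right of 719, the composition reads right-heavy.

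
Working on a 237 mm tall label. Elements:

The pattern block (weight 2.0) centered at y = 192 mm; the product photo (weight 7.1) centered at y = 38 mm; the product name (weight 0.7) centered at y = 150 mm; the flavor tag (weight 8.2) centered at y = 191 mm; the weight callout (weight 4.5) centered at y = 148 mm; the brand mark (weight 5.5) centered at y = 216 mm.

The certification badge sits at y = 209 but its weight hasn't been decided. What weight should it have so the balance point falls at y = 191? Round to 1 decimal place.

Fixed elements: Σw = 2.0 + 7.1 + 0.7 + 8.2 + 4.5 + 5.5 = 28.0, Σw·y = 2.0·192 + 7.1·38 + 0.7·150 + 8.2·191 + 4.5·148 + 5.5·216 = 4179.0.
Balance at y = 191 requires (4179.0 + w·209) / (28.0 + w) = 191.
Solving: w = (191·28.0 − 4179.0) / (209 − 191) = 1169.0 / 18 ≈ 64.94.

w ≈ 64.9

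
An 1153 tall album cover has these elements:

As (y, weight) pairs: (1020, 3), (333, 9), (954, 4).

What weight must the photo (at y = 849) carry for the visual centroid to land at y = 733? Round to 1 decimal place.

w ≈ 16.0

Existing Σw = 16 (3 + 9 + 4); existing moment 3·1020 + 9·333 + 4·954 = 9873.
Set Σw·y/Σw = 733: (9873 + 849w) = 733·(16 + w).
Rearranging, w·(849 − 733) = 733·16 − 9873 = 1855, so w ≈ 1855/116 = 15.99.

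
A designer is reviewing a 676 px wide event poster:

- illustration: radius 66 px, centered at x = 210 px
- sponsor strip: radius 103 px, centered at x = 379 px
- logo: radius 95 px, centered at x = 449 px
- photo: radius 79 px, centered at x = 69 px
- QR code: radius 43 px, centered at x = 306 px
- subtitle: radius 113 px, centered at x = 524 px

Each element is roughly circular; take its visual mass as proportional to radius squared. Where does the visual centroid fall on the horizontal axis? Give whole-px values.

r² weights: illustration 66² = 4356, sponsor strip 103² = 10609, logo 95² = 9025, photo 79² = 6241, QR code 43² = 1849, subtitle 113² = 12769. Total = 44849.
x: moment 16675175 / weight 44849 ≈ 371.81

x ≈ 372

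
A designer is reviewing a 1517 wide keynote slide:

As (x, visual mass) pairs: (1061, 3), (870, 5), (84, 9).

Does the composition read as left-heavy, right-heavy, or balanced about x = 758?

left-heavy

Σw = 3 + 5 + 9 = 17.
x: (3·1061 + 5·870 + 9·84) / 17 = 8289 / 17 ≈ 487.59
487.6 lies left of the midline 758, so the layout is left-heavy.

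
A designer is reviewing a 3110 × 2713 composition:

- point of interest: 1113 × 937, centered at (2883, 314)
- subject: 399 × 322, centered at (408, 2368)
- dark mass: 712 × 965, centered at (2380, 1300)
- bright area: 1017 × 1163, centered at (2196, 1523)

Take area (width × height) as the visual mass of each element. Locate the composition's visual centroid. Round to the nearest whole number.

Areas: point of interest 1113·937 = 1042881, subject 399·322 = 128478, dark mass 712·965 = 687080, bright area 1017·1163 = 1182771. Total weight = 3041210.
Σw·x = 1042881·2883 + 128478·408 + 687080·2380 + 1182771·2196 = 7291660463, so x̄ = 7291660463/3041210 ≈ 2397.62.
Σw·y = 1042881·314 + 128478·2368 + 687080·1300 + 1182771·1523 = 3326264771, so ȳ = 3326264771/3041210 ≈ 1093.73.

(2398, 1094)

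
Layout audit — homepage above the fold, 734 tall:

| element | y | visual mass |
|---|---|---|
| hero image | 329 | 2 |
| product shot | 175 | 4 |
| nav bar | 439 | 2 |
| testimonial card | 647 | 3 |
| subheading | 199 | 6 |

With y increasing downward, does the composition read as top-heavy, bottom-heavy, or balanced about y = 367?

Weights sum to 2 + 4 + 2 + 3 + 6 = 17.
y-moment: 2·329 + 4·175 + 2·439 + 3·647 + 6·199 = 5371; centroid 5371/17 ≈ 315.94.
Since 315.9 is above (smaller y than) 367, the composition reads top-heavy.

top-heavy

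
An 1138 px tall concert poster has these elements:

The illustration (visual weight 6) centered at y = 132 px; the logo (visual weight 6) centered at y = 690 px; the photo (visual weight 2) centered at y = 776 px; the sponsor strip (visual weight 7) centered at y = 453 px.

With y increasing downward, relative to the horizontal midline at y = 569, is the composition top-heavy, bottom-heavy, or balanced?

Total weight = 6 + 6 + 2 + 7 = 21.
y-moment: 6·132 + 6·690 + 2·776 + 7·453 = 9655; centroid 9655/21 ≈ 459.76.
Since 459.8 is above (smaller y than) 569, the composition reads top-heavy.

top-heavy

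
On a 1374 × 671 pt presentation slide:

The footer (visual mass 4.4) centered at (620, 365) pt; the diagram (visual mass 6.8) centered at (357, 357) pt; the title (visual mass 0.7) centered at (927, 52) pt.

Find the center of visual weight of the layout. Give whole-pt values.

Σw = 4.4 + 6.8 + 0.7 = 11.9.
x-moment: 4.4·620 + 6.8·357 + 0.7·927 = 5804.5; centroid 5804.5/11.9 ≈ 487.77.
y-moment: 4.4·365 + 6.8·357 + 0.7·52 = 4070.0; centroid 4070.0/11.9 ≈ 342.02.

(488, 342)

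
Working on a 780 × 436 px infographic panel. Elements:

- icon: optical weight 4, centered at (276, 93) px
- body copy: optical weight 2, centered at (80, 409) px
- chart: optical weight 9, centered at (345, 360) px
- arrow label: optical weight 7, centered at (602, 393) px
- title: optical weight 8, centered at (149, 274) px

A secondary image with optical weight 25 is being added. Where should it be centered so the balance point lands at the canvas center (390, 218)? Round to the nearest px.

After adding the secondary image, total weight = 4 + 2 + 9 + 7 + 8 + 25 = 55.
x: target moment 55×390 = 21450; current 4·276 + 2·80 + 9·345 + 7·602 + 8·149 = 9775; the secondary image supplies 11675, so x = 11675/25 ≈ 467.00.
y: target moment 55×218 = 11990; current 4·93 + 2·409 + 9·360 + 7·393 + 8·274 = 9373; the secondary image supplies 2617, so y = 2617/25 ≈ 104.68.

(467, 105)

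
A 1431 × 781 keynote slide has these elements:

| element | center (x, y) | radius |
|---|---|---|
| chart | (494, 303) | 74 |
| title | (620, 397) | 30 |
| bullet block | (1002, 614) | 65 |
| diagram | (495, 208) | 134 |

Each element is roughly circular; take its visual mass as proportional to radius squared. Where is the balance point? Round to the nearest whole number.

(574, 292)

Weights ∝ r²: chart 74² = 5476, title 30² = 900, bullet block 65² = 4225, diagram 134² = 17956; Σw = 28557.
x-moment: 5476·494 + 900·620 + 4225·1002 + 17956·495 = 16384814; centroid 16384814/28557 ≈ 573.76.
y-moment: 5476·303 + 900·397 + 4225·614 + 17956·208 = 8345526; centroid 8345526/28557 ≈ 292.24.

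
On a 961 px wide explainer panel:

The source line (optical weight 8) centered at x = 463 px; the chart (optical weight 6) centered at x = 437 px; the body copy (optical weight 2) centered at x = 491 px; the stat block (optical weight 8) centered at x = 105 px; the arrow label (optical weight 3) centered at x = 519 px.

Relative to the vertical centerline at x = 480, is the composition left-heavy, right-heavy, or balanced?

left-heavy

Total weight = 8 + 6 + 2 + 8 + 3 = 27.
x: (8·463 + 6·437 + 2·491 + 8·105 + 3·519) / 27 = 9705 / 27 ≈ 359.44
Since 359.4 is left of 480, the composition reads left-heavy.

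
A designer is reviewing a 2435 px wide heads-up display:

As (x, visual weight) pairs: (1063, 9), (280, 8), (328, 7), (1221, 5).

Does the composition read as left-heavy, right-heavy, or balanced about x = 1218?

left-heavy

Total weight = 9 + 8 + 7 + 5 = 29.
x: (9·1063 + 8·280 + 7·328 + 5·1221) / 29 = 20208 / 29 ≈ 696.83
696.8 lies left of the midline 1218, so the layout is left-heavy.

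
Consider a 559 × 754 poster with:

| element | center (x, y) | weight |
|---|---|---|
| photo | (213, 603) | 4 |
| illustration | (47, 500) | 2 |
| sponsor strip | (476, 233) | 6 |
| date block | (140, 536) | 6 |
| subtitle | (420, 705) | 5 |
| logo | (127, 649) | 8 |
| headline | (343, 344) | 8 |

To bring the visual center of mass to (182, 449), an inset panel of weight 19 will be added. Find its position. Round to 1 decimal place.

After adding the inset panel, total weight = 4 + 2 + 6 + 6 + 5 + 8 + 8 + 19 = 58.
Along x: (10502 + 19·x) / 58 = 182 (existing moment 4·213 + 2·47 + 6·476 + 6·140 + 5·420 + 8·127 + 8·343 = 10502) ⇒ x = (10556 − 10502) / 19 ≈ 2.84.
Along y: (19495 + 19·y) / 58 = 449 (existing moment 4·603 + 2·500 + 6·233 + 6·536 + 5·705 + 8·649 + 8·344 = 19495) ⇒ y = (26042 − 19495) / 19 ≈ 344.58.

(2.8, 344.6)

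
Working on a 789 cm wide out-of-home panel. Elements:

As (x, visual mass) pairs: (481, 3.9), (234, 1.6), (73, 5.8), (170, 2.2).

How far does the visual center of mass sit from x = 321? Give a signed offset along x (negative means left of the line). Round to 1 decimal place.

Σw = 3.9 + 1.6 + 5.8 + 2.2 = 13.5.
x: (3.9·481 + 1.6·234 + 5.8·73 + 2.2·170) / 13.5 = 3047.7 / 13.5 ≈ 225.76
Difference: 225.76 − 321 ≈ -95.24.

≈ -95.2 cm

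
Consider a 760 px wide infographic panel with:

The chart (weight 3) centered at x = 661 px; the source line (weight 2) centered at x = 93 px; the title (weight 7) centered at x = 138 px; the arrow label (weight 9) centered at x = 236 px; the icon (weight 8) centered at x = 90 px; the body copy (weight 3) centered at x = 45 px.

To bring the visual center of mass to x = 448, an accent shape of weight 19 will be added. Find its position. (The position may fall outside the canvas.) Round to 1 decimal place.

x ≈ 880.7

With the accent shape, Σw becomes 3 + 2 + 7 + 9 + 8 + 3 + 19 = 51.
x: target moment 51×448 = 22848; current 3·661 + 2·93 + 7·138 + 9·236 + 8·90 + 3·45 = 6114; the accent shape supplies 16734, so x = 16734/19 ≈ 880.74.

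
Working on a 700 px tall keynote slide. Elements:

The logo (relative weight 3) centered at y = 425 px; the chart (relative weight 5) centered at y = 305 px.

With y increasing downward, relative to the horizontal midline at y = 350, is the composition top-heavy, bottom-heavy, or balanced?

balanced

Σw = 3 + 5 = 8.
y: (3·425 + 5·305) / 8 = 2800 / 8 ≈ 350.00
The centroid 350.00 matches the midline at 350, so the layout is balanced.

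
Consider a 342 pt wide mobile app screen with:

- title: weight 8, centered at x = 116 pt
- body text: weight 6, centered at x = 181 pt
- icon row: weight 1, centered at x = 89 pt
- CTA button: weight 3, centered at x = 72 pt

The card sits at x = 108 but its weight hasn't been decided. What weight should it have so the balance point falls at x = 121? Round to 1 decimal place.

Fixed elements: Σw = 8 + 6 + 1 + 3 = 18, Σw·x = 8·116 + 6·181 + 1·89 + 3·72 = 2319.
For the centroid to hit 121: (2319 + w·108) / (18 + w) = 121.
Solving: w = (121·18 − 2319) / (108 − 121) = -141 / -13 ≈ 10.85.

w ≈ 10.8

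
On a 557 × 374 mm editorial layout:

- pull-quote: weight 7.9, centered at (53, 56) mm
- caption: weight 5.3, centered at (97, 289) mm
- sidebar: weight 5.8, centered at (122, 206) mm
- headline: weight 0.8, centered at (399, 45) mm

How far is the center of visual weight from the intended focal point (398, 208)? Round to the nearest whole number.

≈ 303 mm

Total weight = 7.9 + 5.3 + 5.8 + 0.8 = 19.8.
x-moment: 7.9·53 + 5.3·97 + 5.8·122 + 0.8·399 = 1959.6; centroid 1959.6/19.8 ≈ 98.97.
y-moment: 7.9·56 + 5.3·289 + 5.8·206 + 0.8·45 = 3204.9; centroid 3204.9/19.8 ≈ 161.86.
Offset from (398, 208): Δx ≈ -299.03, Δy ≈ -46.14; distance = √(Δx² + Δy²) ≈ 302.57.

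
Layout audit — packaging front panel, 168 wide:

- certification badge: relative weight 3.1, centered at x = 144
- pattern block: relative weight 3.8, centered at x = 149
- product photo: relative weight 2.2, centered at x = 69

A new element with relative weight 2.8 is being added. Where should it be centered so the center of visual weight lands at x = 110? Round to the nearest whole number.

New total weight: (3.1 + 3.8 + 2.2) + 2.8 = 11.9.
Along x: (1164.4 + 2.8·x) / 11.9 = 110 (existing moment 3.1·144 + 3.8·149 + 2.2·69 = 1164.4) ⇒ x = (1309.0 − 1164.4) / 2.8 ≈ 51.64.

x ≈ 52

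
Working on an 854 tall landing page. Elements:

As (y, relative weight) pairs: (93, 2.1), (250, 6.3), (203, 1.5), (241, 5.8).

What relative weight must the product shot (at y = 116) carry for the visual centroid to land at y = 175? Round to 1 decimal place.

Known weights sum to 2.1 + 6.3 + 1.5 + 5.8 = 15.7; their moment is 2.1·93 + 6.3·250 + 1.5·203 + 5.8·241 = 3472.6.
For the centroid to hit 175: (3472.6 + w·116) / (15.7 + w) = 175.
Solving: w = (175·15.7 − 3472.6) / (116 − 175) = -725.1 / -59 ≈ 12.29.

w ≈ 12.3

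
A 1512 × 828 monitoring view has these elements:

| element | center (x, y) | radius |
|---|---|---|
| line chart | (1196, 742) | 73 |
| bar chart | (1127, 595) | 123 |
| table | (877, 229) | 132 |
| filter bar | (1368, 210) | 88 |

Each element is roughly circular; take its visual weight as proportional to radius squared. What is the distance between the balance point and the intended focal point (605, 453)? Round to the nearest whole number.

r² weights: line chart 73² = 5329, bar chart 123² = 15129, table 132² = 17424, filter bar 88² = 7744. Total = 45626.
x: (5329·1196 + 15129·1127 + 17424·877 + 7744·1368) / 45626 = 49298507 / 45626 ≈ 1080.49
y: (5329·742 + 15129·595 + 17424·229 + 7744·210) / 45626 = 18572209 / 45626 ≈ 407.05
Relative to (605, 453): Δ = (475.49, -45.95); |Δ| = √(475.49² + -45.95²) ≈ 477.71.

≈ 478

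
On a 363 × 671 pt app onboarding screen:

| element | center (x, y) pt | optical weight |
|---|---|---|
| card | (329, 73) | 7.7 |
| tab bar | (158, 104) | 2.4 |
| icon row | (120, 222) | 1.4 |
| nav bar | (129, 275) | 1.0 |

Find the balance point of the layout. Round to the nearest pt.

Total weight = 7.7 + 2.4 + 1.4 + 1.0 = 12.5.
x: (7.7·329 + 2.4·158 + 1.4·120 + 1.0·129) / 12.5 = 3209.5 / 12.5 ≈ 256.76
y: (7.7·73 + 2.4·104 + 1.4·222 + 1.0·275) / 12.5 = 1397.5 / 12.5 ≈ 111.80

(257, 112)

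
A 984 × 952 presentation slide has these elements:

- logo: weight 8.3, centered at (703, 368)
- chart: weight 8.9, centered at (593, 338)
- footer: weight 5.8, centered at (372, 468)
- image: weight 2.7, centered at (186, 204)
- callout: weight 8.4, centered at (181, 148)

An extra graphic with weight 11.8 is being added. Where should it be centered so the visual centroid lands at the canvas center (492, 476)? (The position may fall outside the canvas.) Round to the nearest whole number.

(618, 956)

After adding the extra graphic, total weight = 8.3 + 8.9 + 5.8 + 2.7 + 8.4 + 11.8 = 45.9.
x: need Σw·x = 45.9·492 = 22582.8. Existing = 8.3·703 + 8.9·593 + 5.8·372 + 2.7·186 + 8.4·181 = 15292.8. Remainder 7290.0 / 11.8 ≈ 617.80.
y: need Σw·y = 45.9·476 = 21848.4. Existing = 8.3·368 + 8.9·338 + 5.8·468 + 2.7·204 + 8.4·148 = 10571.0. Remainder 11277.4 / 11.8 ≈ 955.71.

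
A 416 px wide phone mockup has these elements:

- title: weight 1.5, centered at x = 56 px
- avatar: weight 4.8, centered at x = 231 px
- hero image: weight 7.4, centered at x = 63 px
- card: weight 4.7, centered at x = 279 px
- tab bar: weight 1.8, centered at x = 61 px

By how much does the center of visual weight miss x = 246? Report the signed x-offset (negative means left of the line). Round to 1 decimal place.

Σw = 1.5 + 4.8 + 7.4 + 4.7 + 1.8 = 20.2.
x: (1.5·56 + 4.8·231 + 7.4·63 + 4.7·279 + 1.8·61) / 20.2 = 3080.1 / 20.2 ≈ 152.48
Difference: 152.48 − 246 ≈ -93.52.

≈ -93.5 px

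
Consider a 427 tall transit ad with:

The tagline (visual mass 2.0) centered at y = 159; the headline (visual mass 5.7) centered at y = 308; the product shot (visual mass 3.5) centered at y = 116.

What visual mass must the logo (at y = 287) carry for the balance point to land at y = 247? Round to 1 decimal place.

Known weights sum to 2.0 + 5.7 + 3.5 = 11.2; their moment is 2.0·159 + 5.7·308 + 3.5·116 = 2479.6.
Set Σw·y/Σw = 247: (2479.6 + 287w) = 247·(11.2 + w).
Solving: w = (247·11.2 − 2479.6) / (287 − 247) = 286.8 / 40 ≈ 7.17.

w ≈ 7.2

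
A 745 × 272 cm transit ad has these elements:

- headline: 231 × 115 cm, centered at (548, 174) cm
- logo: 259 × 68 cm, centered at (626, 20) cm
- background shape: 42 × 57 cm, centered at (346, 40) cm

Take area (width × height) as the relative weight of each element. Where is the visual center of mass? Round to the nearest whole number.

(567, 109)

Taking area as weight: headline 231·115 = 26565, logo 259·68 = 17612, background shape 42·57 = 2394. Sum 46571.
Σw·x = 26565·548 + 17612·626 + 2394·346 = 26411056, so x̄ = 26411056/46571 ≈ 567.11.
Σw·y = 26565·174 + 17612·20 + 2394·40 = 5070310, so ȳ = 5070310/46571 ≈ 108.87.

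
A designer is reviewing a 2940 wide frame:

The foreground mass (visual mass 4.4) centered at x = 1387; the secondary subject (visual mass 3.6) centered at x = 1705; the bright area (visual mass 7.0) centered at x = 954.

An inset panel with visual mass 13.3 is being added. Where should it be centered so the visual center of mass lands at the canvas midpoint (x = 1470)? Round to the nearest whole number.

x ≈ 1705

With the inset panel, Σw becomes 4.4 + 3.6 + 7.0 + 13.3 = 28.3.
x: target moment 28.3×1470 = 41601.0; current 4.4·1387 + 3.6·1705 + 7.0·954 = 18918.8; the inset panel supplies 22682.2, so x = 22682.2/13.3 ≈ 1705.43.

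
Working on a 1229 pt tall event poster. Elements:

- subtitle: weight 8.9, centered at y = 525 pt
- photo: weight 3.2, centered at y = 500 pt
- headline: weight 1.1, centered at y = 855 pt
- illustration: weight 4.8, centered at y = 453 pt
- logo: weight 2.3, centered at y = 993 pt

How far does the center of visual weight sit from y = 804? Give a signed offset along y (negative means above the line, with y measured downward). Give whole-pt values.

≈ -229 pt

Weights sum to 8.9 + 3.2 + 1.1 + 4.8 + 2.3 = 20.3.
Σw·y = 8.9·525 + 3.2·500 + 1.1·855 + 4.8·453 + 2.3·993 = 11671.3, so ȳ = 11671.3/20.3 ≈ 574.94.
Offset from y = 804: 574.94 − 804 ≈ -229.06.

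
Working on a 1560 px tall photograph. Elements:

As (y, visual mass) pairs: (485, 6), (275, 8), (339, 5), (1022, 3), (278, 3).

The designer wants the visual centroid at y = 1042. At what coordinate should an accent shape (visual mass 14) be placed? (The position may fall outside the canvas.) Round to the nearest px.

After adding the accent shape, total weight = 6 + 8 + 5 + 3 + 3 + 14 = 39.
y: target moment 39×1042 = 40638; current 6·485 + 8·275 + 5·339 + 3·1022 + 3·278 = 10705; the accent shape supplies 29933, so y = 29933/14 ≈ 2138.07.

y ≈ 2138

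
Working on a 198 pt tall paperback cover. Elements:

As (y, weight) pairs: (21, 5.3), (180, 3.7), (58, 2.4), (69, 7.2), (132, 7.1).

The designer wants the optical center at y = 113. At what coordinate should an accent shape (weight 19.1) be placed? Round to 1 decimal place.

y ≈ 142.0

New total weight: (5.3 + 3.7 + 2.4 + 7.2 + 7.1) + 19.1 = 44.8.
Along y: (2350.5 + 19.1·y) / 44.8 = 113 (existing moment 5.3·21 + 3.7·180 + 2.4·58 + 7.2·69 + 7.1·132 = 2350.5) ⇒ y = (5062.4 − 2350.5) / 19.1 ≈ 141.98.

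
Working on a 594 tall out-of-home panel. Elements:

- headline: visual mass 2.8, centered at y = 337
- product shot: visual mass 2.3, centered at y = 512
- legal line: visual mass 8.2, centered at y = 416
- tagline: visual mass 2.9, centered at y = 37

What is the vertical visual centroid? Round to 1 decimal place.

Σw = 2.8 + 2.3 + 8.2 + 2.9 = 16.2.
y-moment: 2.8·337 + 2.3·512 + 8.2·416 + 2.9·37 = 5639.7; centroid 5639.7/16.2 ≈ 348.13.

y ≈ 348.1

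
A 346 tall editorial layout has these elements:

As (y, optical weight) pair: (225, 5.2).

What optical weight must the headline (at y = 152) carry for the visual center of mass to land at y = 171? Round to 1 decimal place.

The single fixed element contributes weight 5.2, moment 5.2·225 = 1170.0.
For the centroid to hit 171: (1170.0 + w·152) / (5.2 + w) = 171.
Solving: w = (171·5.2 − 1170.0) / (152 − 171) = -280.8 / -19 ≈ 14.78.

w ≈ 14.8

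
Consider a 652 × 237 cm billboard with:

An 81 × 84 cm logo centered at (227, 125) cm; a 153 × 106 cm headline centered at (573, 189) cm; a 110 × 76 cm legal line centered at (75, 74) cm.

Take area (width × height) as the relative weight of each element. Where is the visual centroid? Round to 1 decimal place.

(365.3, 144.5)

Areas → weights: logo 81·84 = 6804, headline 153·106 = 16218, legal line 110·76 = 8360; Σw = 31382.
x: (6804·227 + 16218·573 + 8360·75) / 31382 = 11464422 / 31382 ≈ 365.32
y: (6804·125 + 16218·189 + 8360·74) / 31382 = 4534342 / 31382 ≈ 144.49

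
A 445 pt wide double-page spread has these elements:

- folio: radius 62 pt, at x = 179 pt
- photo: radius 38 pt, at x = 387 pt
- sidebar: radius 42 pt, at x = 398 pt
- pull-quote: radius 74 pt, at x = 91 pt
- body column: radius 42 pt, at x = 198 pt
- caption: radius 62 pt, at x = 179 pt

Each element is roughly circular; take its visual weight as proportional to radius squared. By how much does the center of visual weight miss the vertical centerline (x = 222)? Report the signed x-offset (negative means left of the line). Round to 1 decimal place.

≈ -29.9 pt

Weights ∝ r²: folio 62² = 3844, photo 38² = 1444, sidebar 42² = 1764, pull-quote 74² = 5476, body column 42² = 1764, caption 62² = 3844; Σw = 18136.
Σw·x = 3844·179 + 1444·387 + 1764·398 + 5476·91 + 1764·198 + 3844·179 = 3484640, so x̄ = 3484640/18136 ≈ 192.14.
Against x = 222, that's 192.14 − 222 = -29.86.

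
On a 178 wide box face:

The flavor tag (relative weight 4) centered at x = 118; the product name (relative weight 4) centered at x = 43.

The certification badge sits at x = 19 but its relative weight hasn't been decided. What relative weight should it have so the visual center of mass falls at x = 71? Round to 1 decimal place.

w ≈ 1.5

Existing Σw = 8 (4 + 4); existing moment 4·118 + 4·43 = 644.
Set Σw·x/Σw = 71: (644 + 19w) = 71·(8 + w).
Rearranging, w·(19 − 71) = 71·8 − 644 = -76, so w ≈ -76/-52 = 1.46.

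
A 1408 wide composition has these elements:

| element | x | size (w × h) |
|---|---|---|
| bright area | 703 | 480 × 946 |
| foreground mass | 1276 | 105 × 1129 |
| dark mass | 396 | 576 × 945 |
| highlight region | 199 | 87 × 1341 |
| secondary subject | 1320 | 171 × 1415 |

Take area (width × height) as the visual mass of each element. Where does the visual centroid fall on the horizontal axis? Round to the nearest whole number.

x ≈ 697

Areas → weights: bright area 480·946 = 454080, foreground mass 105·1129 = 118545, dark mass 576·945 = 544320, highlight region 87·1341 = 116667, secondary subject 171·1415 = 241965; Σw = 1475577.
Σw·x = 454080·703 + 118545·1276 + 544320·396 + 116667·199 + 241965·1320 = 1028642913, so x̄ = 1028642913/1475577 ≈ 697.11.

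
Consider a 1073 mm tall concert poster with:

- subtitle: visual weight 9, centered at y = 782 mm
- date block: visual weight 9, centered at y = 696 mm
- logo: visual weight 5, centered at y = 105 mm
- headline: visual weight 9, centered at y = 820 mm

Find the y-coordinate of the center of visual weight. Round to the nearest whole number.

Σw = 9 + 9 + 5 + 9 = 32.
y-moment: 9·782 + 9·696 + 5·105 + 9·820 = 21207; centroid 21207/32 ≈ 662.72.

y ≈ 663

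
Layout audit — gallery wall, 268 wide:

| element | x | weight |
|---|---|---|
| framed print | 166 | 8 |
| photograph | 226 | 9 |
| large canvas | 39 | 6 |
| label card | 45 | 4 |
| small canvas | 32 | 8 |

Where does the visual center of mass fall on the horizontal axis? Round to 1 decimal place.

Σw = 8 + 9 + 6 + 4 + 8 = 35.
x-moment: 8·166 + 9·226 + 6·39 + 4·45 + 8·32 = 4032; centroid 4032/35 ≈ 115.20.

x ≈ 115.2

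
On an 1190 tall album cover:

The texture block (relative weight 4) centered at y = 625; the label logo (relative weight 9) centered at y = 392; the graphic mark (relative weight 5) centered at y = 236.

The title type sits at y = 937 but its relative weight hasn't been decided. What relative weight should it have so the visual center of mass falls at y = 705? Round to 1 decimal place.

Existing Σw = 18 (4 + 9 + 5); existing moment 4·625 + 9·392 + 5·236 = 7208.
For the centroid to hit 705: (7208 + w·937) / (18 + w) = 705.
Solving: w = (705·18 − 7208) / (937 − 705) = 5482 / 232 ≈ 23.63.

w ≈ 23.6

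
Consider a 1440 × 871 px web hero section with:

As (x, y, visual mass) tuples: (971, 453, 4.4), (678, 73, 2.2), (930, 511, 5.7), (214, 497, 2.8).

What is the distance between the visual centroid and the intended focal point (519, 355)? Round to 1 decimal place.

Weights sum to 4.4 + 2.2 + 5.7 + 2.8 = 15.1.
x: (4.4·971 + 2.2·678 + 5.7·930 + 2.8·214) / 15.1 = 11664.2 / 15.1 ≈ 772.46
y: (4.4·453 + 2.2·73 + 5.7·511 + 2.8·497) / 15.1 = 6458.1 / 15.1 ≈ 427.69
From (519, 355): dx = 253.46, dy = 72.69, so the distance is √(dx²+dy²) ≈ 263.68.

≈ 263.7 px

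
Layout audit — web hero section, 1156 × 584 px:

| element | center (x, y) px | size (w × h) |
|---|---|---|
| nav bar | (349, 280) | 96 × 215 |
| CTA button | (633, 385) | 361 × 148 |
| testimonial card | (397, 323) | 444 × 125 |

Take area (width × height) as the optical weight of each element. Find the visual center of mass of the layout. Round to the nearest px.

(487, 342)

Taking area as weight: nav bar 96·215 = 20640, CTA button 361·148 = 53428, testimonial card 444·125 = 55500. Sum 129568.
Σw·x = 20640·349 + 53428·633 + 55500·397 = 63056784, so x̄ = 63056784/129568 ≈ 486.67.
Σw·y = 20640·280 + 53428·385 + 55500·323 = 44275480, so ȳ = 44275480/129568 ≈ 341.72.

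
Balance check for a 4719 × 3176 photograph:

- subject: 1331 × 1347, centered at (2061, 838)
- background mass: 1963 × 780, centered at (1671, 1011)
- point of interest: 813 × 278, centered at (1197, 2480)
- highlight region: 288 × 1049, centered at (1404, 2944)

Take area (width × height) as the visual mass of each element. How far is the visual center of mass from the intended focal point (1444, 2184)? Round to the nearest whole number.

Areas → weights: subject 1331·1347 = 1792857, background mass 1963·780 = 1531140, point of interest 813·278 = 226014, highlight region 288·1049 = 302112; Σw = 3852123.
x-moment: 1792857·2061 + 1531140·1671 + 226014·1197 + 302112·1404 = 6948317223; centroid 6948317223/3852123 ≈ 1803.76.
y-moment: 1792857·838 + 1531140·1011 + 226014·2480 + 302112·2944 = 4500329154; centroid 4500329154/3852123 ≈ 1168.27.
From (1444, 2184): dx = 359.76, dy = -1015.73, so the distance is √(dx²+dy²) ≈ 1077.56.

≈ 1078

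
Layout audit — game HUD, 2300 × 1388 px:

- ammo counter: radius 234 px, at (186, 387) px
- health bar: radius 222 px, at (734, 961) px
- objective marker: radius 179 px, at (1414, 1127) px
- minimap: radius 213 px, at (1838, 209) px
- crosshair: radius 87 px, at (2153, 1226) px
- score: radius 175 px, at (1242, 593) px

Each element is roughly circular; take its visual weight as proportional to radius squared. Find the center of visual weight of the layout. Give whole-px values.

(1044, 645)

r² weights: ammo counter 234² = 54756, health bar 222² = 49284, objective marker 179² = 32041, minimap 213² = 45369, crosshair 87² = 7569, score 175² = 30625. Total = 219644.
x-moment: 54756·186 + 49284·734 + 32041·1414 + 45369·1838 + 7569·2153 + 30625·1242 = 229385575; centroid 229385575/219644 ≈ 1044.35.
y-moment: 54756·387 + 49284·961 + 32041·1127 + 45369·209 + 7569·1226 + 30625·593 = 141585043; centroid 141585043/219644 ≈ 644.61.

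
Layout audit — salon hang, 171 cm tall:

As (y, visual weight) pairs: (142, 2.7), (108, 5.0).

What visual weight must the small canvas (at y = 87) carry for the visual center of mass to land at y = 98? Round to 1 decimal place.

Existing Σw = 7.7 (2.7 + 5.0); existing moment 2.7·142 + 5.0·108 = 923.4.
Balance at y = 98 requires (923.4 + w·87) / (7.7 + w) = 98.
Rearranging, w·(87 − 98) = 98·7.7 − 923.4 = -168.8, so w ≈ -168.8/-11 = 15.35.

w ≈ 15.3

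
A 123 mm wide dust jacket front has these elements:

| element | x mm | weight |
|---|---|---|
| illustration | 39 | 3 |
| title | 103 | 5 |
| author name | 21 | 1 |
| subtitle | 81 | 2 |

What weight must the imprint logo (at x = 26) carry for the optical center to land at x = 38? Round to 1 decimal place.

w ≈ 33.1

Fixed elements: Σw = 3 + 5 + 1 + 2 = 11, Σw·x = 3·39 + 5·103 + 1·21 + 2·81 = 815.
Balance at x = 38 requires (815 + w·26) / (11 + w) = 38.
So w = (38·11 − 815)/(26 − 38) = -397/-12 ≈ 33.08.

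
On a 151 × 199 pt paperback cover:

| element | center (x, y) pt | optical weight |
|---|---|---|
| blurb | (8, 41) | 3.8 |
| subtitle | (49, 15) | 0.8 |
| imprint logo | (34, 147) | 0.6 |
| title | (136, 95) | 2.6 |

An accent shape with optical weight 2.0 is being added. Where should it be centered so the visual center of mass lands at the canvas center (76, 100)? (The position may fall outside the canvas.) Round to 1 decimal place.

After adding the accent shape, total weight = 3.8 + 0.8 + 0.6 + 2.6 + 2.0 = 9.8.
Along x: (443.6 + 2.0·x) / 9.8 = 76 (existing moment 3.8·8 + 0.8·49 + 0.6·34 + 2.6·136 = 443.6) ⇒ x = (744.8 − 443.6) / 2.0 ≈ 150.60.
Along y: (503.0 + 2.0·y) / 9.8 = 100 (existing moment 3.8·41 + 0.8·15 + 0.6·147 + 2.6·95 = 503.0) ⇒ y = (980.0 − 503.0) / 2.0 ≈ 238.50.

(150.6, 238.5)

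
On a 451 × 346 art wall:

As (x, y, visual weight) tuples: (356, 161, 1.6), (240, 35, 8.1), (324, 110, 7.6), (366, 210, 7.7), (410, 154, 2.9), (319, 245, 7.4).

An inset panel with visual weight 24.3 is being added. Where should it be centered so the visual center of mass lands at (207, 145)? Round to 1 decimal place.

New total weight: (1.6 + 8.1 + 7.6 + 7.7 + 2.9 + 7.4) + 24.3 = 59.6.
x: need Σw·x = 59.6·207 = 12337.2. Existing = 1.6·356 + 8.1·240 + 7.6·324 + 7.7·366 + 2.9·410 + 7.4·319 = 11343.8. Remainder 993.4 / 24.3 ≈ 40.88.
y: need Σw·y = 59.6·145 = 8642.0. Existing = 1.6·161 + 8.1·35 + 7.6·110 + 7.7·210 + 2.9·154 + 7.4·245 = 5253.7. Remainder 3388.3 / 24.3 ≈ 139.44.

(40.9, 139.4)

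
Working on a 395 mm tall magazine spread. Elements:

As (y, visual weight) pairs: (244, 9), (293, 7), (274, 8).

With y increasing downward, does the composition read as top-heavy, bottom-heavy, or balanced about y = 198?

Total weight = 9 + 7 + 8 = 24.
y-moment: 9·244 + 7·293 + 8·274 = 6439; centroid 6439/24 ≈ 268.29.
268.3 vs midline 198 → bottom-heavy.

bottom-heavy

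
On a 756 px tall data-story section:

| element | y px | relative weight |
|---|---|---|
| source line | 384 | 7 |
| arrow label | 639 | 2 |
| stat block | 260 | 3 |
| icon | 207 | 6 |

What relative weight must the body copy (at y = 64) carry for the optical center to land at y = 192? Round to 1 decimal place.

Existing Σw = 18 (7 + 2 + 3 + 6); existing moment 7·384 + 2·639 + 3·260 + 6·207 = 5988.
Set Σw·y/Σw = 192: (5988 + 64w) = 192·(18 + w).
Rearranging, w·(64 − 192) = 192·18 − 5988 = -2532, so w ≈ -2532/-128 = 19.78.

w ≈ 19.8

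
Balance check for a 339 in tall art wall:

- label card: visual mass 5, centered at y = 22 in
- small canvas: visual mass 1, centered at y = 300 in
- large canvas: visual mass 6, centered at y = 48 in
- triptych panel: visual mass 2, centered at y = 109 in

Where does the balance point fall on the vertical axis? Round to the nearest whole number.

y ≈ 65

Weights sum to 5 + 1 + 6 + 2 = 14.
y-moment: 5·22 + 1·300 + 6·48 + 2·109 = 916; centroid 916/14 ≈ 65.43.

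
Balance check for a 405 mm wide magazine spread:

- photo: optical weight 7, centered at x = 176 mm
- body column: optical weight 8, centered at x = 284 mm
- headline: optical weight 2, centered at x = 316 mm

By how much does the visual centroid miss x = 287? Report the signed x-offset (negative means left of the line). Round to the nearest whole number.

Total weight = 7 + 8 + 2 = 17.
Σw·x = 7·176 + 8·284 + 2·316 = 4136, so x̄ = 4136/17 ≈ 243.29.
Difference: 243.29 − 287 ≈ -43.71.

≈ -44 mm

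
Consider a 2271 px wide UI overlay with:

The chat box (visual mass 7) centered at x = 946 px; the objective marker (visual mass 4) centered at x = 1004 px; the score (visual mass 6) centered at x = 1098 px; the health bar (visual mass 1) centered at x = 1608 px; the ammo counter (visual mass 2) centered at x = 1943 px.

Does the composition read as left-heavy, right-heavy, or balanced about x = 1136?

balanced

Total weight = 7 + 4 + 6 + 1 + 2 = 20.
x-moment: 7·946 + 4·1004 + 6·1098 + 1·1608 + 2·1943 = 22720; centroid 22720/20 ≈ 1136.00.
That equals the midline 1136 — balanced.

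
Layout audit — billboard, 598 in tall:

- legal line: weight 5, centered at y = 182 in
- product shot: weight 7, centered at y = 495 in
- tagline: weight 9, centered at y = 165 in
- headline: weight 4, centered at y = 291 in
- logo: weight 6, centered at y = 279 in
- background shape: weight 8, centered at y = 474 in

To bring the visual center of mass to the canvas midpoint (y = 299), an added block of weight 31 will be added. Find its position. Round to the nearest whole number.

New total weight: (5 + 7 + 9 + 4 + 6 + 8) + 31 = 70.
y: need Σw·y = 70·299 = 20930. Existing = 5·182 + 7·495 + 9·165 + 4·291 + 6·279 + 8·474 = 12490. Remainder 8440 / 31 ≈ 272.26.

y ≈ 272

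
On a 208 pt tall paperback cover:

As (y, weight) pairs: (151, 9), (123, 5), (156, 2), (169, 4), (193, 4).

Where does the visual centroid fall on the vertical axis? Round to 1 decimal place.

Weights sum to 9 + 5 + 2 + 4 + 4 = 24.
y: (9·151 + 5·123 + 2·156 + 4·169 + 4·193) / 24 = 3734 / 24 ≈ 155.58

y ≈ 155.6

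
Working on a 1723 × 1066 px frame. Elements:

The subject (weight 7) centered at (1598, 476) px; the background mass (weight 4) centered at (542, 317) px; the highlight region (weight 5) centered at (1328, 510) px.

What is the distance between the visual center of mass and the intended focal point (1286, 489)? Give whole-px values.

Total weight = 7 + 4 + 5 = 16.
Σw·x = 7·1598 + 4·542 + 5·1328 = 19994, so x̄ = 19994/16 ≈ 1249.62.
Σw·y = 7·476 + 4·317 + 5·510 = 7150, so ȳ = 7150/16 ≈ 446.88.
Relative to (1286, 489): Δ = (-36.38, -42.12); |Δ| = √(-36.38² + -42.12²) ≈ 55.66.

≈ 56 px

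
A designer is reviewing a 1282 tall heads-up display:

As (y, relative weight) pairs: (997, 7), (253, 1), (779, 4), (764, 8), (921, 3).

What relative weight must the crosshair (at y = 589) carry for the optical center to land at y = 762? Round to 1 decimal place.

Fixed elements: Σw = 7 + 1 + 4 + 8 + 3 = 23, Σw·y = 7·997 + 1·253 + 4·779 + 8·764 + 3·921 = 19223.
Set Σw·y/Σw = 762: (19223 + 589w) = 762·(23 + w).
Rearranging, w·(589 − 762) = 762·23 − 19223 = -1697, so w ≈ -1697/-173 = 9.81.

w ≈ 9.8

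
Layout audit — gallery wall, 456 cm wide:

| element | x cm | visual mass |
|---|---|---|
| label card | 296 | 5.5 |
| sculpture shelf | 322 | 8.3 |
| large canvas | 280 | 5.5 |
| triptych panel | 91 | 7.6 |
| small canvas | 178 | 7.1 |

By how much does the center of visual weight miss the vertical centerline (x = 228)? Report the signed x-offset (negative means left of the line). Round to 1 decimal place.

≈ 1.3 cm

Weights sum to 5.5 + 8.3 + 5.5 + 7.6 + 7.1 = 34.0.
x: (5.5·296 + 8.3·322 + 5.5·280 + 7.6·91 + 7.1·178) / 34.0 = 7796.0 / 34.0 ≈ 229.29
Difference: 229.29 − 228 ≈ 1.29.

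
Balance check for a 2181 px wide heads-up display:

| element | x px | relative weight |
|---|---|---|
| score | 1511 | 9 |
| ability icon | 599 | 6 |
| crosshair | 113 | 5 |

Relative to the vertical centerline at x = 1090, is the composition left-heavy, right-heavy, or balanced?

left-heavy

Σw = 9 + 6 + 5 = 20.
Σw·x = 9·1511 + 6·599 + 5·113 = 17758, so x̄ = 17758/20 ≈ 887.90.
887.9 vs midline 1090 → left-heavy.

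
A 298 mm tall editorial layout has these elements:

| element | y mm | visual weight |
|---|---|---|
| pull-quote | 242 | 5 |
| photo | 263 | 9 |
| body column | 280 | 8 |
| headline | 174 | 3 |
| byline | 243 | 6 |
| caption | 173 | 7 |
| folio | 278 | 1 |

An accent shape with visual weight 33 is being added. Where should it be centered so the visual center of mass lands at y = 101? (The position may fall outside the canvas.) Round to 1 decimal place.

New total weight: (5 + 9 + 8 + 3 + 6 + 7 + 1) + 33 = 72.
y: need Σw·y = 72·101 = 7272. Existing = 5·242 + 9·263 + 8·280 + 3·174 + 6·243 + 7·173 + 1·278 = 9286. Remainder -2014 / 33 ≈ -61.03.

y ≈ -61.0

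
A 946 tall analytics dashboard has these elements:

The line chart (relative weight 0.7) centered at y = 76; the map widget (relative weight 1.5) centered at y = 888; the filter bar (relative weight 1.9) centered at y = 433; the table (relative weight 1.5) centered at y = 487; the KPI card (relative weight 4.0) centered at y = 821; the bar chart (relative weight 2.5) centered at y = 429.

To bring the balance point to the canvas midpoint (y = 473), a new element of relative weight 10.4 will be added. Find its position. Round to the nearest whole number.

y ≈ 322

New total weight: (0.7 + 1.5 + 1.9 + 1.5 + 4.0 + 2.5) + 10.4 = 22.5.
Along y: (7294.9 + 10.4·y) / 22.5 = 473 (existing moment 0.7·76 + 1.5·888 + 1.9·433 + 1.5·487 + 4.0·821 + 2.5·429 = 7294.9) ⇒ y = (10642.5 − 7294.9) / 10.4 ≈ 321.88.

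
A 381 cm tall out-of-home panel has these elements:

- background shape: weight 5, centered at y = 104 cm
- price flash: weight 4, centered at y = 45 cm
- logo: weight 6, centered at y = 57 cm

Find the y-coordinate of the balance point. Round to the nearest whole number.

Σw = 5 + 4 + 6 = 15.
y-moment: 5·104 + 4·45 + 6·57 = 1042; centroid 1042/15 ≈ 69.47.

y ≈ 69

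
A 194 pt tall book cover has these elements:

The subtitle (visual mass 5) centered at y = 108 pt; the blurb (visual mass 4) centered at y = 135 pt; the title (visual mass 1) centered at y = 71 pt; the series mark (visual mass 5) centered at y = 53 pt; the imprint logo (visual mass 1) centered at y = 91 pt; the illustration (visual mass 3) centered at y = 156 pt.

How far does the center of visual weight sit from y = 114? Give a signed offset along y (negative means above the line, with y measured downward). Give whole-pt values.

Total weight = 5 + 4 + 1 + 5 + 1 + 3 = 19.
y: moment 1975 / weight 19 ≈ 103.95
Offset from y = 114: 103.95 − 114 ≈ -10.05.

≈ -10 pt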